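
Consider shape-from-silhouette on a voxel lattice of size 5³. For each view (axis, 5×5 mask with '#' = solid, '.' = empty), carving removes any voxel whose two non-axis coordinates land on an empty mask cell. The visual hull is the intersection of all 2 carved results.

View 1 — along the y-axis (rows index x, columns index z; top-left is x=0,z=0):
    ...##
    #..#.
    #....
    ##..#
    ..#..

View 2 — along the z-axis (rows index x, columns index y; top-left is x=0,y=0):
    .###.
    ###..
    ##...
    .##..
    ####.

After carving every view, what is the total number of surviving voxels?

initial block: 5^3 = 125
  1. axis=1 (XZ plane), |mask|=9  ⇒  voxels=45
  2. axis=2 (XY plane), |mask|=14  ⇒  voxels=24

remaining voxels: 24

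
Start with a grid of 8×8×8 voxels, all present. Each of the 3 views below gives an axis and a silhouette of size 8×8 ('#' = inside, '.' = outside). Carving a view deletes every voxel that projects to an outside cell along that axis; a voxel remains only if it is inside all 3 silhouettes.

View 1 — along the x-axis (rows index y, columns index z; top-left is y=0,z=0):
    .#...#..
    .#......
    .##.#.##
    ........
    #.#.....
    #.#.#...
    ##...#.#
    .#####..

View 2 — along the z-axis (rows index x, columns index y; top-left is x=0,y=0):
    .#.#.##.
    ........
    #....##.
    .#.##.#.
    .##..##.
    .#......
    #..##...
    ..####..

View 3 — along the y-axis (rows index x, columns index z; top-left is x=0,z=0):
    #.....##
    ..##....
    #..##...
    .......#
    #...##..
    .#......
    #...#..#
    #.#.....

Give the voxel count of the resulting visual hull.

start: 8×8×8 = 512 voxels
step 1: project along x, AND mask (22/64) → |grid| = 176
step 2: project along z, AND mask (23/64) → |grid| = 52
step 3: project along y, AND mask (18/64) → |grid| = 19

voxel count = 19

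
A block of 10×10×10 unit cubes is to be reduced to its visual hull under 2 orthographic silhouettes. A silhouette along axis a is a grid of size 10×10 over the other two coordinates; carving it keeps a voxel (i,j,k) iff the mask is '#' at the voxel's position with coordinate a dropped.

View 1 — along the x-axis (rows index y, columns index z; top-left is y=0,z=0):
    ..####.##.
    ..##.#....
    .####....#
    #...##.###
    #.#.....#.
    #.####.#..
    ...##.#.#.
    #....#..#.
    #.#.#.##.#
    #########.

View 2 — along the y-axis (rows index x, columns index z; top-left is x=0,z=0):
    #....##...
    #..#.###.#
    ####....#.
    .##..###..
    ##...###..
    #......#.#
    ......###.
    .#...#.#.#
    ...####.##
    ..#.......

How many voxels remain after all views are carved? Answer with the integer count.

start: 10×10×10 = 1000 voxels
  1. axis=0 (YZ plane), |mask|=51  ⇒  voxels=510
  2. axis=1 (XZ plane), |mask|=41  ⇒  voxels=198

remaining voxels: 198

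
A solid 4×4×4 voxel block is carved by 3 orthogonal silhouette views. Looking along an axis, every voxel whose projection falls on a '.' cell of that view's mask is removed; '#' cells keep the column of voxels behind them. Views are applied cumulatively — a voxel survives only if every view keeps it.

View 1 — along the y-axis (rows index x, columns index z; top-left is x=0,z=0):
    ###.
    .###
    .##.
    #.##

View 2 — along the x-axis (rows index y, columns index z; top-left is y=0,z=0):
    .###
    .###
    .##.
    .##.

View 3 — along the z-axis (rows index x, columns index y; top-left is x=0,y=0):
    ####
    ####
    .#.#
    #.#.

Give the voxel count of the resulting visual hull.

initial block: 4^3 = 64
V1 y: intersect with XZ mask (11 set) -- 44 left
V2 x: intersect with YZ mask (10 set) -- 32 left
V3 z: intersect with XY mask (12 set) -- 25 left

25 voxels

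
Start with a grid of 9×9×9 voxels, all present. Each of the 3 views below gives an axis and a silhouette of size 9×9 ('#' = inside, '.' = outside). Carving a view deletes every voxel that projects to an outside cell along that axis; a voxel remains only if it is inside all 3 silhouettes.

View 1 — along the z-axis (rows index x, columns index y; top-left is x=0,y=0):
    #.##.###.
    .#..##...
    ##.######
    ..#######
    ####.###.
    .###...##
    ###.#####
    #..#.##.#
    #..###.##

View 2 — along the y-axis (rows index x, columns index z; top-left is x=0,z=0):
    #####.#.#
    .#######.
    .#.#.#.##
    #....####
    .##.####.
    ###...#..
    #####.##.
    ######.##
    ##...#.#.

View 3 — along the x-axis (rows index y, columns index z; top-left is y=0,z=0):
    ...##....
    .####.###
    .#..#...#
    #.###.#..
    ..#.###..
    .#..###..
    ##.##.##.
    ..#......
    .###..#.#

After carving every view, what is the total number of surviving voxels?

start: 9×9×9 = 729 voxels
  1. axis=2 (XY plane), |mask|=55  ⇒  voxels=495
  2. axis=1 (XZ plane), |mask|=53  ⇒  voxels=320
  3. axis=0 (YZ plane), |mask|=37  ⇒  voxels=141

voxel count = 141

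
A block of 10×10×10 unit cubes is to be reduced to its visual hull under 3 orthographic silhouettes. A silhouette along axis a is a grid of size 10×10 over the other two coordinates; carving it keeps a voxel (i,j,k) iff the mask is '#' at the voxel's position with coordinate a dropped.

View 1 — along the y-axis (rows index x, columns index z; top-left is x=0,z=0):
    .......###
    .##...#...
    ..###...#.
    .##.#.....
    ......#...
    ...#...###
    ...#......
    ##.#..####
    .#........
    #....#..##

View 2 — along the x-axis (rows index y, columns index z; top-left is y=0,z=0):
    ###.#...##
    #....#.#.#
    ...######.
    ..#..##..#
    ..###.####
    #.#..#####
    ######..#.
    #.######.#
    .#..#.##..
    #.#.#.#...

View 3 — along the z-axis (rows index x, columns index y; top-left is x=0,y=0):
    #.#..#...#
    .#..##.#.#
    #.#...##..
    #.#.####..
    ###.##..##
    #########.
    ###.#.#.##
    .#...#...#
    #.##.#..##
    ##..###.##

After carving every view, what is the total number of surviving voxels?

|visual hull| = 97

start: 10×10×10 = 1000 voxels
[1] y-view keeps 31 columns → grid now 310
[2] x-view keeps 57 columns → grid now 169
[3] z-view keeps 58 columns → grid now 97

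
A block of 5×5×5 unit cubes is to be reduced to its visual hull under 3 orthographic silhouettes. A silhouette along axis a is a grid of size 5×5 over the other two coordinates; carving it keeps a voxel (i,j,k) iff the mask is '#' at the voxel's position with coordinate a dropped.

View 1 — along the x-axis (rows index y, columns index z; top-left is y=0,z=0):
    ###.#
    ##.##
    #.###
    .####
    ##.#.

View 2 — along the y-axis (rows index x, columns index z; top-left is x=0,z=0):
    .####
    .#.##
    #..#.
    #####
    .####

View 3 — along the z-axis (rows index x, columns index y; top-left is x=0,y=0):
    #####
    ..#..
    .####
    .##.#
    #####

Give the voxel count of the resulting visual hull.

|visual hull| = 50

start: 5×5×5 = 125 voxels
[1] x-view keeps 19 columns → grid now 95
[2] y-view keeps 18 columns → grid now 69
[3] z-view keeps 18 columns → grid now 50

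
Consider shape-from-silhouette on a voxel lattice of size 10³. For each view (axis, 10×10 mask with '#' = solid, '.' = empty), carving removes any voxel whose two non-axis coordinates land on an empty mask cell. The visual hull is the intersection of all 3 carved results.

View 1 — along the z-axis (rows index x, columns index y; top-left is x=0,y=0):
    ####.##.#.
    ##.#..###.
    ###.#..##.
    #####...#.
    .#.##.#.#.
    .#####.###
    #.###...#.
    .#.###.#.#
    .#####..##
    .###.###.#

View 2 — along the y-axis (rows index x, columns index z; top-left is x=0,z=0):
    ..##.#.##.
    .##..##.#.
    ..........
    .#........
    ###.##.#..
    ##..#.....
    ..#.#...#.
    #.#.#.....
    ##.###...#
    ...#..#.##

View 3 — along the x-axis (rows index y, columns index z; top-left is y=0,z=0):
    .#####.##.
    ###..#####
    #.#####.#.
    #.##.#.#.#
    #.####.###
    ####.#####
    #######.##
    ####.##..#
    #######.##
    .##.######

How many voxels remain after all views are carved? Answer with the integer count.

before carving: 1000 voxels (10×10×10)
  1. axis=2 (XY plane), |mask|=63  ⇒  voxels=630
  2. axis=1 (XZ plane), |mask|=36  ⇒  voxels=228
  3. axis=0 (YZ plane), |mask|=78  ⇒  voxels=178

178 voxels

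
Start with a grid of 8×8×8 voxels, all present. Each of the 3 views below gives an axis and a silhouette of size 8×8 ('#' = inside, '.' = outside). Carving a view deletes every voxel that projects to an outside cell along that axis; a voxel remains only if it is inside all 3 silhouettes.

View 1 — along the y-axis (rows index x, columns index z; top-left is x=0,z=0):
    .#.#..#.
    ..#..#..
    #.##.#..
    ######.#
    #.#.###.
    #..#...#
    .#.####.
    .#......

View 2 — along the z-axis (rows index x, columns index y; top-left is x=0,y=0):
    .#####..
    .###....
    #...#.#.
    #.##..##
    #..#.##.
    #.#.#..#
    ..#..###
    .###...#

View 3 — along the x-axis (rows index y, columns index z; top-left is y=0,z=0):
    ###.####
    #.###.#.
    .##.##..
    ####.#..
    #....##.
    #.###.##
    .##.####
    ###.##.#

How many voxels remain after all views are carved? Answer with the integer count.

full grid |V| = 512
carve view 1 (along y, XZ-mask fill 30/64): 240 voxels remain
carve view 2 (along z, XY-mask fill 32/64): 124 voxels remain
carve view 3 (along x, YZ-mask fill 42/64): 83 voxels remain

remaining voxels: 83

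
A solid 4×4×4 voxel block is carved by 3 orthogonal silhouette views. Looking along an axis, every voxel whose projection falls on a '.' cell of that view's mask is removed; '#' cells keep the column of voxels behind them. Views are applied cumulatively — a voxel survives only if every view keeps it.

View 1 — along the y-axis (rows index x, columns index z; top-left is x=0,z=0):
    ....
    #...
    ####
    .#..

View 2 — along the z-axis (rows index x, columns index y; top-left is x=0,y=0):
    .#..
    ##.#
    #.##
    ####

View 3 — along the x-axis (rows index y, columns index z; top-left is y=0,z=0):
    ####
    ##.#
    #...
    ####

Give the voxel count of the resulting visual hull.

voxel count = 15

full grid |V| = 64
V1 y: intersect with XZ mask (6 set) -- 24 left
V2 z: intersect with XY mask (11 set) -- 19 left
V3 x: intersect with YZ mask (12 set) -- 15 left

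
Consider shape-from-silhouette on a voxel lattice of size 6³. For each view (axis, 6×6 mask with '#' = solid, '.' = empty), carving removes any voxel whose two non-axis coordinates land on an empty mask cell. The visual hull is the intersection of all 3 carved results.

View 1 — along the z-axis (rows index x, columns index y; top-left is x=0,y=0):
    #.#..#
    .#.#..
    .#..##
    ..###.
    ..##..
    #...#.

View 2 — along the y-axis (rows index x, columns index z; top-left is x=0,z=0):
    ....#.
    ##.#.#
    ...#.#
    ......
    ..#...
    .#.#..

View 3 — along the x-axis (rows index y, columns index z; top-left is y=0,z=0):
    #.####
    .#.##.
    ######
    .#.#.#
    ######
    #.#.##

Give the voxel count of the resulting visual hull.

16 voxels

initial block: 6^3 = 216
carve view 1 (along z, XY-mask fill 15/36): 90 voxels remain
carve view 2 (along y, XZ-mask fill 10/36): 23 voxels remain
carve view 3 (along x, YZ-mask fill 27/36): 16 voxels remain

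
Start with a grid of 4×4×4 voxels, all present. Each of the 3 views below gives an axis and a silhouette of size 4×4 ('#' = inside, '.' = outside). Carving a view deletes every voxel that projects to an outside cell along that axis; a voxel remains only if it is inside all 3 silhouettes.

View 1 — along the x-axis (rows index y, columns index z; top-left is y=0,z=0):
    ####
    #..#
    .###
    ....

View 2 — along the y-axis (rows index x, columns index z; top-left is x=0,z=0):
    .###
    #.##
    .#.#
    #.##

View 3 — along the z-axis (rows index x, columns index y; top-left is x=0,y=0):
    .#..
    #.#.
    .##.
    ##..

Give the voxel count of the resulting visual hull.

initial block: 4^3 = 64
  1. axis=0 (YZ plane), |mask|=9  ⇒  voxels=36
  2. axis=1 (XZ plane), |mask|=11  ⇒  voxels=26
  3. axis=2 (XY plane), |mask|=7  ⇒  voxels=14

remaining voxels: 14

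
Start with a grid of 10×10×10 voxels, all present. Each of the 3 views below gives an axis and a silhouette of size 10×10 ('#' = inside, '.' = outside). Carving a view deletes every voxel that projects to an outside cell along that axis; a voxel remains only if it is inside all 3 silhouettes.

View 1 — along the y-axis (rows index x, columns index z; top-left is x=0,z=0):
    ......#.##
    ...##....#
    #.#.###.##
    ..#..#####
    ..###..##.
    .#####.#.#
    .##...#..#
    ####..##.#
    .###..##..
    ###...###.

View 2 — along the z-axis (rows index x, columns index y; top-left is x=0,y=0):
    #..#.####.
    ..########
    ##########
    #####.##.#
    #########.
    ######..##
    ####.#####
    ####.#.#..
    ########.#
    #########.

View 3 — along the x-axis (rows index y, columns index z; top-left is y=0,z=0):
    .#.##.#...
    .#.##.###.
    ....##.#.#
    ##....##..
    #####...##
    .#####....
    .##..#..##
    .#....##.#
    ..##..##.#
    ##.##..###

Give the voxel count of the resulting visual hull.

full grid |V| = 1000
step 1: project along y, AND mask (53/100) → |grid| = 530
step 2: project along z, AND mask (82/100) → |grid| = 438
step 3: project along x, AND mask (51/100) → |grid| = 220

220 voxels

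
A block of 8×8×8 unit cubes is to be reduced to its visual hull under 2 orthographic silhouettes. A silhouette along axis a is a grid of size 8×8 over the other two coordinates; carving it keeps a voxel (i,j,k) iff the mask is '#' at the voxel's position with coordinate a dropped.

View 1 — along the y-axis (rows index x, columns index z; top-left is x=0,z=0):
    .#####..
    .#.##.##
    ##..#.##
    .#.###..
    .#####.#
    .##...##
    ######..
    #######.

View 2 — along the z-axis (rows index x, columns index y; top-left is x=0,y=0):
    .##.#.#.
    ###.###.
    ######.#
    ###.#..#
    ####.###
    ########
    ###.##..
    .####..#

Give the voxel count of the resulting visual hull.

voxel count = 244

initial block: 8^3 = 512
after view 1 [y-axis, 42 of 64 cells solid] → remaining = 336
after view 2 [z-axis, 47 of 64 cells solid] → remaining = 244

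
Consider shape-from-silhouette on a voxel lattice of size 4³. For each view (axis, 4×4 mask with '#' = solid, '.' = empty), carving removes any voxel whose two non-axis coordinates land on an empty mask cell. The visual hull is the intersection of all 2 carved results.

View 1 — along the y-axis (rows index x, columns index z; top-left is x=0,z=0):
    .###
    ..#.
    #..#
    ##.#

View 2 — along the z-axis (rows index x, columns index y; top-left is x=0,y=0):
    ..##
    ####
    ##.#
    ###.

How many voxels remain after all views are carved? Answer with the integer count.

full grid |V| = 64
step 1: project along y, AND mask (9/16) → |grid| = 36
step 2: project along z, AND mask (12/16) → |grid| = 25

|visual hull| = 25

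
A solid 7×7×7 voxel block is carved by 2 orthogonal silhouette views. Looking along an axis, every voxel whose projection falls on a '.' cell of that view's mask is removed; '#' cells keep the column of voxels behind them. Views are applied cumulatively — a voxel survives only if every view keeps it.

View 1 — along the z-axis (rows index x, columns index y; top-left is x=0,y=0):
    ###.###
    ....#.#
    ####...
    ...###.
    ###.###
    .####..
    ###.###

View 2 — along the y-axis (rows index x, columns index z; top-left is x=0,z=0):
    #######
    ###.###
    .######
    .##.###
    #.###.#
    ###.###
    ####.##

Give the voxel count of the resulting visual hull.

remaining voxels: 183

start: 7×7×7 = 343 voxels
step 1: project along z, AND mask (31/49) → |grid| = 217
step 2: project along y, AND mask (41/49) → |grid| = 183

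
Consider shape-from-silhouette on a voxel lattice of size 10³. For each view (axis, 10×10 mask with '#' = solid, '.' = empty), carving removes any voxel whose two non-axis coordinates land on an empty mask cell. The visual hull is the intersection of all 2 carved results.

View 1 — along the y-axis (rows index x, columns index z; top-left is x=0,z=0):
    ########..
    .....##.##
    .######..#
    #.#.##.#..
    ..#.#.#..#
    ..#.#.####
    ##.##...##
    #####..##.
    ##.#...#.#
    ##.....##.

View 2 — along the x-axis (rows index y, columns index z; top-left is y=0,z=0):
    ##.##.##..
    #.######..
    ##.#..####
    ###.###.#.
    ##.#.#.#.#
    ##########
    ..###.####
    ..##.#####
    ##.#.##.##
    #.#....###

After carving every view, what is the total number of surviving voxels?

voxel count = 384

start: 10×10×10 = 1000 voxels
[1] y-view keeps 56 columns → grid now 560
[2] x-view keeps 69 columns → grid now 384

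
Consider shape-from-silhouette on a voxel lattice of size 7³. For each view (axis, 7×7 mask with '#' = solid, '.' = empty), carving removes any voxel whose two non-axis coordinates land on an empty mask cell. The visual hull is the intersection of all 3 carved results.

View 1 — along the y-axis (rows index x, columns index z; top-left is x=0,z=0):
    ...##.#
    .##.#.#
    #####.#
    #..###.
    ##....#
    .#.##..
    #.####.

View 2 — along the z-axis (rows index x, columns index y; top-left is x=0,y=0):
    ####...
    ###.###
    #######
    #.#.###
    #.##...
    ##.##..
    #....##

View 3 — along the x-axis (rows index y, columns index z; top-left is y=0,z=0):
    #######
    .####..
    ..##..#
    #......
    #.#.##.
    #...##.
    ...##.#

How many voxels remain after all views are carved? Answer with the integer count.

78 voxels

initial block: 7^3 = 343
step 1: project along y, AND mask (28/49) → |grid| = 196
step 2: project along z, AND mask (32/49) → |grid| = 134
step 3: project along x, AND mask (25/49) → |grid| = 78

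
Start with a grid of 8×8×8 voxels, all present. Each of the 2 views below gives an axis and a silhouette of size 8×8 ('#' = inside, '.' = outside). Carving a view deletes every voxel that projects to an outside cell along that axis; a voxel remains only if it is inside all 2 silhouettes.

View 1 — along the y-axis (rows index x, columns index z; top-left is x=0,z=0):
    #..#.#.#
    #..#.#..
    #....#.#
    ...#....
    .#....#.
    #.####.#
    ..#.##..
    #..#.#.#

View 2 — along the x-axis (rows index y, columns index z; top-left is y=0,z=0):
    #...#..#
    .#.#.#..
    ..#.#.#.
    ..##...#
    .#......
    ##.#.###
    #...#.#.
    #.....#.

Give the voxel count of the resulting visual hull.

initial block: 8^3 = 512
after view 1 [y-axis, 26 of 64 cells solid] → remaining = 208
after view 2 [x-axis, 24 of 64 cells solid] → remaining = 76

remaining voxels: 76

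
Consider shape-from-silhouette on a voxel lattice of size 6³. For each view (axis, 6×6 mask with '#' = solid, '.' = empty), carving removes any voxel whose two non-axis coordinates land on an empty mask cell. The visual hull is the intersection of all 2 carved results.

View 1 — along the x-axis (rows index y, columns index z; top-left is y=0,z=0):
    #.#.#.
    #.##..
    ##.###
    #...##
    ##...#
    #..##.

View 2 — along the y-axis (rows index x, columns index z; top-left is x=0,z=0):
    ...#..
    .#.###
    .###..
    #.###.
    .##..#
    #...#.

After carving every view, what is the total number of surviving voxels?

|visual hull| = 54

initial block: 6^3 = 216
carve view 1 (along x, YZ-mask fill 20/36): 120 voxels remain
carve view 2 (along y, XZ-mask fill 17/36): 54 voxels remain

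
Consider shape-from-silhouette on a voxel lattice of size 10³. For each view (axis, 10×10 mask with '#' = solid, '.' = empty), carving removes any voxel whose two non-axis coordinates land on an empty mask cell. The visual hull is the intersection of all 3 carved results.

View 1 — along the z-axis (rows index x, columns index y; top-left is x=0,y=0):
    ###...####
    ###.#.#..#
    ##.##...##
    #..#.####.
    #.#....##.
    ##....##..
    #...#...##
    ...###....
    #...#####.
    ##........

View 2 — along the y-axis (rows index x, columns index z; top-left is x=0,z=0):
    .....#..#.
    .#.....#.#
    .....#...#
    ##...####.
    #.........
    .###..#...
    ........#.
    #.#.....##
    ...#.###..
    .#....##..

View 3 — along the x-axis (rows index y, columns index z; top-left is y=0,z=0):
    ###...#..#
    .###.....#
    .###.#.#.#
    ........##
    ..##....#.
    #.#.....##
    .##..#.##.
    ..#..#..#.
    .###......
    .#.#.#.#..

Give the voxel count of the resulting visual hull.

before carving: 1000 voxels (10×10×10)
step 1: project along z, AND mask (48/100) → |grid| = 480
step 2: project along y, AND mask (30/100) → |grid| = 146
step 3: project along x, AND mask (39/100) → |grid| = 62

voxel count = 62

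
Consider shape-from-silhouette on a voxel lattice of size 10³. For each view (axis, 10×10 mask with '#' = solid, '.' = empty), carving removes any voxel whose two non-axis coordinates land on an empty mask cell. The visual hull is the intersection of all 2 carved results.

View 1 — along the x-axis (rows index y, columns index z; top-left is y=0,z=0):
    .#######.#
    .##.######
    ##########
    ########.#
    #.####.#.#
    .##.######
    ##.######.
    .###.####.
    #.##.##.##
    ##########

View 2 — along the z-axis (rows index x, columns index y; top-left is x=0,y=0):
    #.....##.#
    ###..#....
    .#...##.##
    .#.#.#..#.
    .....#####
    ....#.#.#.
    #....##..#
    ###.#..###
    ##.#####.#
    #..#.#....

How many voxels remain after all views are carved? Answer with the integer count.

before carving: 1000 voxels (10×10×10)
after view 1 [x-axis, 82 of 100 cells solid] → remaining = 820
after view 2 [z-axis, 47 of 100 cells solid] → remaining = 383

voxel count = 383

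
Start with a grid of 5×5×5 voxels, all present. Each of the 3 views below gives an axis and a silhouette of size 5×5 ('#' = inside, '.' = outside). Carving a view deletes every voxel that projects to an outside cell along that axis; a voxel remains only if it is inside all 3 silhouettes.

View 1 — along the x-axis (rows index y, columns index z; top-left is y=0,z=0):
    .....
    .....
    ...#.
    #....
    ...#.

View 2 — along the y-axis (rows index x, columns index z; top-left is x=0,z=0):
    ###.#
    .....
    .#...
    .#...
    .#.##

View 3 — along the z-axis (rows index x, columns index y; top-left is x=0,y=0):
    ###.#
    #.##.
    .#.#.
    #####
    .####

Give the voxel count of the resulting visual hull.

remaining voxels: 2

initial block: 5^3 = 125
carve view 1 (along x, YZ-mask fill 3/25): 15 voxels remain
carve view 2 (along y, XZ-mask fill 9/25): 3 voxels remain
carve view 3 (along z, XY-mask fill 18/25): 2 voxels remain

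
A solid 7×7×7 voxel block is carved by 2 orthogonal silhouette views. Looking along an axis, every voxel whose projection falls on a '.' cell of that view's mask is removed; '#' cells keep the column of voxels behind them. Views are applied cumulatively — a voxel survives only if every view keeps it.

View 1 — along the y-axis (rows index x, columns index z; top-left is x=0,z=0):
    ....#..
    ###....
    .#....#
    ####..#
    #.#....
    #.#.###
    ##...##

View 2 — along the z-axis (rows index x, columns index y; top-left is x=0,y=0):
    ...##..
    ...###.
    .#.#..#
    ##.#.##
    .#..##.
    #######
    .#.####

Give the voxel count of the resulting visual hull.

start: 7×7×7 = 343 voxels
step 1: project along y, AND mask (22/49) → |grid| = 154
step 2: project along z, AND mask (28/49) → |grid| = 103

|visual hull| = 103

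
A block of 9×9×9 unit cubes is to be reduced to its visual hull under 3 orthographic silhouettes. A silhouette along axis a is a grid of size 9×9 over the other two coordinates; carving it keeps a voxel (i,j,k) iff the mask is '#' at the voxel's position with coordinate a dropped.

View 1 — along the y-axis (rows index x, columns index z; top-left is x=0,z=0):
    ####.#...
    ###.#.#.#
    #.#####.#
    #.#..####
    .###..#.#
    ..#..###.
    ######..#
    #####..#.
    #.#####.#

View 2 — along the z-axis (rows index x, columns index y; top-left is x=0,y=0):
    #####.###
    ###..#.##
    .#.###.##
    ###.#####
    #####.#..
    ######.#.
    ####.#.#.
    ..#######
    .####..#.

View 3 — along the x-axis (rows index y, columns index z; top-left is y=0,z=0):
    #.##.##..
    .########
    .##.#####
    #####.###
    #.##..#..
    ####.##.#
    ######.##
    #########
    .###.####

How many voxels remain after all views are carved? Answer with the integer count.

voxel count = 274

before carving: 729 voxels (9×9×9)
carve view 1 (along y, XZ-mask fill 53/81): 477 voxels remain
carve view 2 (along z, XY-mask fill 59/81): 343 voxels remain
carve view 3 (along x, YZ-mask fill 63/81): 274 voxels remain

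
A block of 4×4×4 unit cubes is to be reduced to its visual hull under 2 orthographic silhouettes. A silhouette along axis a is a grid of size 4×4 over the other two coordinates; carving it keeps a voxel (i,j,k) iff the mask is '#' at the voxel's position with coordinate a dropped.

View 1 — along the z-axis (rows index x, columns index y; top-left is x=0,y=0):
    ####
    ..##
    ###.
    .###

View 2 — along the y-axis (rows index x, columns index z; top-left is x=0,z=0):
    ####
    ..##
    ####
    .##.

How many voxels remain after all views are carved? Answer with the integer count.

38 voxels

initial block: 4^3 = 64
V1 z: intersect with XY mask (12 set) -- 48 left
V2 y: intersect with XZ mask (12 set) -- 38 left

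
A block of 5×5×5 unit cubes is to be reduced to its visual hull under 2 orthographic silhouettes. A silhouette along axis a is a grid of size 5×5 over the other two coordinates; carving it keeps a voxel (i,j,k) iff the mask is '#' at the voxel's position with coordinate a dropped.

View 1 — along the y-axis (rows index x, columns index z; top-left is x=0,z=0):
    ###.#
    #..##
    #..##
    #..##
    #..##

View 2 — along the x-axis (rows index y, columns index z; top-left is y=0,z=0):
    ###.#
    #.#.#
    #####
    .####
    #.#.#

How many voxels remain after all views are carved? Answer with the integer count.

61 voxels

initial block: 5^3 = 125
  1. axis=1 (XZ plane), |mask|=16  ⇒  voxels=80
  2. axis=0 (YZ plane), |mask|=19  ⇒  voxels=61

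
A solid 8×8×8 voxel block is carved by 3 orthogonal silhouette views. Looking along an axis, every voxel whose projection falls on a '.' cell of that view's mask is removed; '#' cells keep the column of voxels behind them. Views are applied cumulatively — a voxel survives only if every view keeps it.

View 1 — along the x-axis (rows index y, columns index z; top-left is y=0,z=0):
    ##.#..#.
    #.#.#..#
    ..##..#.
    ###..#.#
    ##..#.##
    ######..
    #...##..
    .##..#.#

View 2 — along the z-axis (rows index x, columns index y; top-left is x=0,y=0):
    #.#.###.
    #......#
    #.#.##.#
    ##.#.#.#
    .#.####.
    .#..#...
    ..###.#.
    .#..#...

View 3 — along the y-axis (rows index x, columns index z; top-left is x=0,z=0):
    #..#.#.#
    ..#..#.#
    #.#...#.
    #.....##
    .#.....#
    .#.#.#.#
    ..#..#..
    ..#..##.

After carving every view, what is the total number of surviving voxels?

full grid |V| = 512
step 1: project along x, AND mask (34/64) → |grid| = 272
step 2: project along z, AND mask (30/64) → |grid| = 131
step 3: project along y, AND mask (24/64) → |grid| = 45

45 voxels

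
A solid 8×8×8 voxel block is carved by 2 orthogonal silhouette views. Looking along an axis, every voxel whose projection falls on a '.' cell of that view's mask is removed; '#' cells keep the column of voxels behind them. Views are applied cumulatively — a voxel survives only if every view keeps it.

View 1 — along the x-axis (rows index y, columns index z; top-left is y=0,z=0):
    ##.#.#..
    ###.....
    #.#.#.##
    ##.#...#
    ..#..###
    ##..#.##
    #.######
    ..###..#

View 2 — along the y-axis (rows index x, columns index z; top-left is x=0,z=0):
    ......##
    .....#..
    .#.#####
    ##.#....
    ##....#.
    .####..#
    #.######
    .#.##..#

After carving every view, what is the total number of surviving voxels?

before carving: 512 voxels (8×8×8)
V1 x: intersect with YZ mask (36 set) -- 288 left
V2 y: intersect with XZ mask (31 set) -- 139 left

remaining voxels: 139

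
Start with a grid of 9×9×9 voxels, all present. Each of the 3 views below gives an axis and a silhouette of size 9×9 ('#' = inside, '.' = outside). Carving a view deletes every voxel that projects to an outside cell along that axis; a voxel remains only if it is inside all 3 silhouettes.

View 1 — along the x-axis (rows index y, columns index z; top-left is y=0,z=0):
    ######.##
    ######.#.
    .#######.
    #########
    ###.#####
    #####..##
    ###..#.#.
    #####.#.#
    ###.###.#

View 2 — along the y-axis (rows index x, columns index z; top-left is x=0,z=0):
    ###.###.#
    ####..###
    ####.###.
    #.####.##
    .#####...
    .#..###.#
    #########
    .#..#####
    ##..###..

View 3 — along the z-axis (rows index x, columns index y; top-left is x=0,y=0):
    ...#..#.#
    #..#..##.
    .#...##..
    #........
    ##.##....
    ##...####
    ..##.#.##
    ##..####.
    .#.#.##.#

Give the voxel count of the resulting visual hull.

voxel count = 187

before carving: 729 voxels (9×9×9)
after view 1 [x-axis, 65 of 81 cells solid] → remaining = 585
after view 2 [y-axis, 58 of 81 cells solid] → remaining = 422
after view 3 [z-axis, 37 of 81 cells solid] → remaining = 187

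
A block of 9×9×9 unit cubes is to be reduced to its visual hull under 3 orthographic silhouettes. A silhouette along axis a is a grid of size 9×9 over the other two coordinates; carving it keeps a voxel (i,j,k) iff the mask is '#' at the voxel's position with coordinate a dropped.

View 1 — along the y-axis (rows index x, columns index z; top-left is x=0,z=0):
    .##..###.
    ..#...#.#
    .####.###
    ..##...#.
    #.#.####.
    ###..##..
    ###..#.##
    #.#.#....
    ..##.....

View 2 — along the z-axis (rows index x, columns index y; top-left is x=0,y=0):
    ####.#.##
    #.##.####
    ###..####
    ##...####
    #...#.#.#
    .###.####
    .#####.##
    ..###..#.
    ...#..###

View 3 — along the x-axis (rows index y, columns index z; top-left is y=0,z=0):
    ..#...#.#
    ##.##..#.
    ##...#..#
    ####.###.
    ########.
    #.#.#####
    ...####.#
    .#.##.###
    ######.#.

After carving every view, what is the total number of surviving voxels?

remaining voxels: 157

initial block: 9^3 = 729
  1. axis=1 (XZ plane), |mask|=40  ⇒  voxels=360
  2. axis=2 (XY plane), |mask|=53  ⇒  voxels=244
  3. axis=0 (YZ plane), |mask|=52  ⇒  voxels=157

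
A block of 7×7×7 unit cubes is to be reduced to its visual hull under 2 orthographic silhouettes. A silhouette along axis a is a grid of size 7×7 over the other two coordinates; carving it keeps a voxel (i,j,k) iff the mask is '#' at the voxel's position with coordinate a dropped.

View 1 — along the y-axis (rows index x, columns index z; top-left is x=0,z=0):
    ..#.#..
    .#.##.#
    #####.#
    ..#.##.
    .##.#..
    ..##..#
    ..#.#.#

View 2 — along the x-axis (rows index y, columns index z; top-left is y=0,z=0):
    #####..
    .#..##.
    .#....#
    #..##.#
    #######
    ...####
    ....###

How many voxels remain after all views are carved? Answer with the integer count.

|visual hull| = 99

full grid |V| = 343
V1 y: intersect with XZ mask (24 set) -- 168 left
V2 x: intersect with YZ mask (28 set) -- 99 left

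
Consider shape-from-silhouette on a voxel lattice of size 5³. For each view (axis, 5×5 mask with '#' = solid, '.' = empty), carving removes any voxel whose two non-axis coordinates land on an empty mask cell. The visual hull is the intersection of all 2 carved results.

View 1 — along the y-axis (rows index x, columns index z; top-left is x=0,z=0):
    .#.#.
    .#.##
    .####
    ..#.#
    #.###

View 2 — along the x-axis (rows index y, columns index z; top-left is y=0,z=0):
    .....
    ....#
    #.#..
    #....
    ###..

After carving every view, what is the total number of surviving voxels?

voxel count = 16

initial block: 5^3 = 125
[1] y-view keeps 15 columns → grid now 75
[2] x-view keeps 7 columns → grid now 16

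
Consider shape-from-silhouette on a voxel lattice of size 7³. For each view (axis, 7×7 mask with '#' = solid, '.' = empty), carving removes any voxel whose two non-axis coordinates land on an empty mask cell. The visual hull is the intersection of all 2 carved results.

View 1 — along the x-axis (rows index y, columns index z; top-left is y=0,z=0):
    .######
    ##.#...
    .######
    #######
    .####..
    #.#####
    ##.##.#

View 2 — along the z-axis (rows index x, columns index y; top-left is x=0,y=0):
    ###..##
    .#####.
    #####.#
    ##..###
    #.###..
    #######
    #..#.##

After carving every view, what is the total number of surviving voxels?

initial block: 7^3 = 343
V1 x: intersect with YZ mask (37 set) -- 259 left
V2 z: intersect with XY mask (36 set) -- 191 left

|visual hull| = 191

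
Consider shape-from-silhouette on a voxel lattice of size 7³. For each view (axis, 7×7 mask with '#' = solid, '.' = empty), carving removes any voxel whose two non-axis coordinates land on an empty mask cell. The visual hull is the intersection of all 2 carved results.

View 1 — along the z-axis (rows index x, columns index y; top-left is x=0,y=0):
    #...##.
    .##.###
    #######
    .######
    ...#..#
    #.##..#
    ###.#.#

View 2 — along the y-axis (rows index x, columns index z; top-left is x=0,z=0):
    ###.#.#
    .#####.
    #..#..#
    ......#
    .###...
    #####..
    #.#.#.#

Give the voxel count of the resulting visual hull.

full grid |V| = 343
V1 z: intersect with XY mask (32 set) -- 224 left
V2 y: intersect with XZ mask (26 set) -- 113 left

113 voxels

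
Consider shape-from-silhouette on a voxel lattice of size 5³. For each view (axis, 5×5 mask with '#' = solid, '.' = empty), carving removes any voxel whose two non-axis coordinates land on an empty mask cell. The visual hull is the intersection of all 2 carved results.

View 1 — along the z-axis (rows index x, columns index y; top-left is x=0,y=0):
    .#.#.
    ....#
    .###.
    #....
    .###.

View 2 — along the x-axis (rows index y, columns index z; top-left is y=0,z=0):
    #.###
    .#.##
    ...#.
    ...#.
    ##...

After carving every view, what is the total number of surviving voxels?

|visual hull| = 20

initial block: 5^3 = 125
step 1: project along z, AND mask (10/25) → |grid| = 50
step 2: project along x, AND mask (11/25) → |grid| = 20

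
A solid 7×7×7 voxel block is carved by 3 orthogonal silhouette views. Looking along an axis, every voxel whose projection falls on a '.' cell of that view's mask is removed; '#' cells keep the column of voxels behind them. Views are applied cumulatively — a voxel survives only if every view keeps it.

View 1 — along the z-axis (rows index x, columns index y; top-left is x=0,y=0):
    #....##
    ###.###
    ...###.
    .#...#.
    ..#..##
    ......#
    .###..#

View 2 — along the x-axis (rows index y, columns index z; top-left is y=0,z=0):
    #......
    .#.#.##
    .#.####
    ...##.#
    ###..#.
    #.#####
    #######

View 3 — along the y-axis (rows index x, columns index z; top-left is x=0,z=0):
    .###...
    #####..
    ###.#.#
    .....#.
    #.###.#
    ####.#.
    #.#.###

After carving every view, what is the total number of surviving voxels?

64 voxels

start: 7×7×7 = 343 voxels
step 1: project along z, AND mask (22/49) → |grid| = 154
step 2: project along x, AND mask (30/49) → |grid| = 108
step 3: project along y, AND mask (29/49) → |grid| = 64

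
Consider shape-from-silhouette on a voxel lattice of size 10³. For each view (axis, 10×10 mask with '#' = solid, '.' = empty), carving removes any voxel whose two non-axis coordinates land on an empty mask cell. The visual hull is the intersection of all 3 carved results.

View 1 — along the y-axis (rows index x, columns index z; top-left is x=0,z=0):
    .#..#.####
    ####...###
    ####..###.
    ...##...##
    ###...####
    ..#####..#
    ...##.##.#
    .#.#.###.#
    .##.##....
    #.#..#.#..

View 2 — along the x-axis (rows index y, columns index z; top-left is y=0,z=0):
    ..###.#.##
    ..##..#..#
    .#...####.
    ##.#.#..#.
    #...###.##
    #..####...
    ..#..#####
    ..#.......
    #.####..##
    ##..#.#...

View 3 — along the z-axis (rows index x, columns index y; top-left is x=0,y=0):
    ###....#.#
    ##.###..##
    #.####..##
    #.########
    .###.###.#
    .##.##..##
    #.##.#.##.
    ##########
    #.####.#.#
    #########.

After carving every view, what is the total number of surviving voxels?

full grid |V| = 1000
V1 y: intersect with XZ mask (56 set) -- 560 left
V2 x: intersect with YZ mask (49 set) -- 268 left
V3 z: intersect with XY mask (73 set) -- 193 left

remaining voxels: 193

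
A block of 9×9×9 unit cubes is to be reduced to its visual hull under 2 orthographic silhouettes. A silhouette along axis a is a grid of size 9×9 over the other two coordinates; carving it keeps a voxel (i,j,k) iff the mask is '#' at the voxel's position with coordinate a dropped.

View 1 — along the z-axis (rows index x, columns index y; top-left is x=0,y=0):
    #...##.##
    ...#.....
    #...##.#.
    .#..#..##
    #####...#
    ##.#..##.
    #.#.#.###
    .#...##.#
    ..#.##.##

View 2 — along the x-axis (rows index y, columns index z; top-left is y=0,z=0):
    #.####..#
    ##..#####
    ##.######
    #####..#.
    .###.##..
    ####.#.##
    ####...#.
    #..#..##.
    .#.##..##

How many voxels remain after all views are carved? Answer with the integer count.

initial block: 9^3 = 729
[1] z-view keeps 40 columns → grid now 360
[2] x-view keeps 53 columns → grid now 227

voxel count = 227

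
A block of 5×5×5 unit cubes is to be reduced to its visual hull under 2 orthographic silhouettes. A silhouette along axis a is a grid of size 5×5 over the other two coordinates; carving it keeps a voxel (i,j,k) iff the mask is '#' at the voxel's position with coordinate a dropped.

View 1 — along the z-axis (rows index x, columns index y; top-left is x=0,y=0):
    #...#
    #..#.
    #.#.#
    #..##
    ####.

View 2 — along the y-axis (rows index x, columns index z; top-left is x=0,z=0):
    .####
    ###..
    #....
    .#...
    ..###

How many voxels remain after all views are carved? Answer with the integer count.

|visual hull| = 32

initial block: 5^3 = 125
  1. axis=2 (XY plane), |mask|=14  ⇒  voxels=70
  2. axis=1 (XZ plane), |mask|=12  ⇒  voxels=32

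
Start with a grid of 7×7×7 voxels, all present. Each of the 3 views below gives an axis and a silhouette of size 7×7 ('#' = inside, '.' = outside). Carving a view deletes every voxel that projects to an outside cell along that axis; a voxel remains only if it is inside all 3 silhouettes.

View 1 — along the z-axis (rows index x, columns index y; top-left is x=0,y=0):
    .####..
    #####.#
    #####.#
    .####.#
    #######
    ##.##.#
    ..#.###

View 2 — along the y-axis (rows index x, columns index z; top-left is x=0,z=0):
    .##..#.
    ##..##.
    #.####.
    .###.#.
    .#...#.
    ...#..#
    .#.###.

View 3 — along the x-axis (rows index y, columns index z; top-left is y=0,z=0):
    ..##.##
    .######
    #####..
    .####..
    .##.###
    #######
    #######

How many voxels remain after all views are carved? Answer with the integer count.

before carving: 343 voxels (7×7×7)
step 1: project along z, AND mask (37/49) → |grid| = 259
step 2: project along y, AND mask (24/49) → |grid| = 126
step 3: project along x, AND mask (38/49) → |grid| = 98

98 voxels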